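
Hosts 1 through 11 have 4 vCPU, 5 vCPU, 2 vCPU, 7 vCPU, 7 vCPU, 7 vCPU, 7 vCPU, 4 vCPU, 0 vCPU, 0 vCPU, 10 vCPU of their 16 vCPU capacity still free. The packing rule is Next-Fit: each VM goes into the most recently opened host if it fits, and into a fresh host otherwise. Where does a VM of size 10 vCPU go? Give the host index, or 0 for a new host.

Next-Fit only looks at host 11, which has 10 vCPU free.
10 vCPU fits there.

11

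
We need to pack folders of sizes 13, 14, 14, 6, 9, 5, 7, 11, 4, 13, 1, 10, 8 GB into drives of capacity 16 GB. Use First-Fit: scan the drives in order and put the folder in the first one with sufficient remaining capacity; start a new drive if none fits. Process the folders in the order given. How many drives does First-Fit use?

9

13 GB → drive 1 (remaining 3 GB)
14 GB → drive 2 (remaining 2 GB)
14 GB → drive 3 (remaining 2 GB)
6 GB → drive 4 (remaining 10 GB)
9 GB → drive 4 (remaining 1 GB)
5 GB → drive 5 (remaining 11 GB)
7 GB → drive 5 (remaining 4 GB)
11 GB → drive 6 (remaining 5 GB)
4 GB → drive 5 (remaining 0 GB)
13 GB → drive 7 (remaining 3 GB)
1 GB → drive 1 (remaining 2 GB)
10 GB → drive 8 (remaining 6 GB)
8 GB → drive 9 (remaining 8 GB)
Final drives: [13,1] [14] [14] [6,9] [5,7,4] [11] [13] [10] [8].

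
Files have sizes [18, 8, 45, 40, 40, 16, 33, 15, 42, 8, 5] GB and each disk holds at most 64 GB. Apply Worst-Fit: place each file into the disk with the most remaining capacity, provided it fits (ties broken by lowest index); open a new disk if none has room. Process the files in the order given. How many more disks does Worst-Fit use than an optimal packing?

Worst-Fit: [18,8,16] [45] [40,8] [40,5] [33,15] [42] → 6 disks.
Total size 270 GB; any packing needs at least ⌈270/64⌉ = 5 disks.
An optimal packing achieves that bound: [45,18] [42,16,5] [40,15,8] [40,8] [33] → 5 disks.
Excess: 6 − 5 = 1.

1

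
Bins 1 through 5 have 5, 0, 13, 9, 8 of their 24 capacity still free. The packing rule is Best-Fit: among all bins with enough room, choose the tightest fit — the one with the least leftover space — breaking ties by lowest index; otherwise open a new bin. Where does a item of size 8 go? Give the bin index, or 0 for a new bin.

5

Bins with room: bin 3 (13), bin 4 (9), bin 5 (8).
Tightest fit is bin 5 with 8 free.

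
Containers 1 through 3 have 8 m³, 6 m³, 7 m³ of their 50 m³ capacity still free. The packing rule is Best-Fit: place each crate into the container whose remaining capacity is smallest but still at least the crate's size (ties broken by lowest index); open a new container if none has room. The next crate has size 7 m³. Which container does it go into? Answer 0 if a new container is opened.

Containers with room: container 1 (8 m³), container 3 (7 m³).
Tightest fit is container 3 with 7 m³ free.

3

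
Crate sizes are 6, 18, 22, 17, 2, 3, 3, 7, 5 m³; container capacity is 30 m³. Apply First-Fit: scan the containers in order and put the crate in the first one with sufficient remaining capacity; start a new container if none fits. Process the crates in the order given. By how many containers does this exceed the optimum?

0

First-Fit: [6,18,2,3] [22,3,5] [17,7] → 3 containers.
Total size 83 m³; any packing needs at least ⌈83/30⌉ = 3 containers.
So 3 is already optimal.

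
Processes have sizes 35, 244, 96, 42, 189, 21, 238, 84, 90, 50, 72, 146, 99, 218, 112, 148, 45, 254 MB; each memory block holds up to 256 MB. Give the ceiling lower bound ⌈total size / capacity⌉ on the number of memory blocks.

9 memory blocks

Total size = 35 + 244 + 96 + 42 + 189 + 21 + 238 + 84 + 90 + 50 + 72 + 146 + 99 + 218 + 112 + 148 + 45 + 254 = 2183 MB.
⌈2183 / 256⌉ = 9.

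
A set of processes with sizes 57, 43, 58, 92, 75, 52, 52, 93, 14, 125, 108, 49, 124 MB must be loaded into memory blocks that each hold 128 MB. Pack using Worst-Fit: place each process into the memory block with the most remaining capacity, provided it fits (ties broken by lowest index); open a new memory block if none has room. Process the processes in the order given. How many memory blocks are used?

9 memory blocks

57 MB → memory block 1 (remaining 71 MB)
43 MB → memory block 1 (remaining 28 MB)
58 MB → memory block 2 (remaining 70 MB)
92 MB → memory block 3 (remaining 36 MB)
75 MB → memory block 4 (remaining 53 MB)
52 MB → memory block 2 (remaining 18 MB)
52 MB → memory block 4 (remaining 1 MB)
93 MB → memory block 5 (remaining 35 MB)
14 MB → memory block 3 (remaining 22 MB)
125 MB → memory block 6 (remaining 3 MB)
108 MB → memory block 7 (remaining 20 MB)
49 MB → memory block 8 (remaining 79 MB)
124 MB → memory block 9 (remaining 4 MB)
Final memory blocks: [57,43] [58,52] [92,14] [75,52] [93] [125] [108] [49] [124].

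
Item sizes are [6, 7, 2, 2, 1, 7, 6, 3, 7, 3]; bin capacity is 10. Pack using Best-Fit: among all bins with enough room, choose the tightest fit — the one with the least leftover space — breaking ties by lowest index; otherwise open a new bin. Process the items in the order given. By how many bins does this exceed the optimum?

Best-Fit: [6,2] [7,2,1] [7,3] [6] [7,3] → 5 bins.
Total size 44; any packing needs at least ⌈44/10⌉ = 5 bins.
So 5 is already optimal.

0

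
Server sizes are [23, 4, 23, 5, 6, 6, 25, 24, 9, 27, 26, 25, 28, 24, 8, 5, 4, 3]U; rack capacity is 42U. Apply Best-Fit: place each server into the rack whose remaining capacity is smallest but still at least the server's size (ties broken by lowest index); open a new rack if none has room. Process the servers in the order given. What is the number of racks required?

9

rack 1: place 23U, 19U left
rack 1: place 4U, 15U left
rack 2: place 23U, 19U left
rack 1: place 5U, 10U left
rack 1: place 6U, 4U left
rack 2: place 6U, 13U left
rack 3: place 25U, 17U left
rack 4: place 24U, 18U left
rack 2: place 9U, 4U left
rack 5: place 27U, 15U left
rack 6: place 26U, 16U left
rack 7: place 25U, 17U left
rack 8: place 28U, 14U left
rack 9: place 24U, 18U left
rack 8: place 8U, 6U left
rack 8: place 5U, 1U left
rack 1: place 4U, 0U left
rack 2: place 3U, 1U left
Final racks: [23,4,5,6,4] [23,6,9,3] [25] [24] [27] [26] [25] [28,8,5] [24].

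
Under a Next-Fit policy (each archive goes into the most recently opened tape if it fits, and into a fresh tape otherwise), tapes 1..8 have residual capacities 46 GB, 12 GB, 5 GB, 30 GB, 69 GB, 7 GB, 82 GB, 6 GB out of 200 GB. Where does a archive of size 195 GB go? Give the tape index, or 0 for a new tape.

Next-Fit only looks at tape 8, which has 6 GB free.
195 GB does not fit, so a new tape is opened.

0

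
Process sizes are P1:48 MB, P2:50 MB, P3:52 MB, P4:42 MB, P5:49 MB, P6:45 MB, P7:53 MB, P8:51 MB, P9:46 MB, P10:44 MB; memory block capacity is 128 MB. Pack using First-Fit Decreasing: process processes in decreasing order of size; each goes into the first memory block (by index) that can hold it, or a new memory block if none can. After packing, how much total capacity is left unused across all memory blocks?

Sorted descending: 53, 52, 51, 50, 49, 48, 46, 45, 44, 42.
53 MB → memory block 1 (remaining 75 MB)
52 MB → memory block 1 (remaining 23 MB)
51 MB → memory block 2 (remaining 77 MB)
50 MB → memory block 2 (remaining 27 MB)
49 MB → memory block 3 (remaining 79 MB)
48 MB → memory block 3 (remaining 31 MB)
46 MB → memory block 4 (remaining 82 MB)
45 MB → memory block 4 (remaining 37 MB)
44 MB → memory block 5 (remaining 84 MB)
42 MB → memory block 5 (remaining 42 MB)
5 memory blocks × 128 MB = 640 MB; used 480 MB; unused 160 MB.

160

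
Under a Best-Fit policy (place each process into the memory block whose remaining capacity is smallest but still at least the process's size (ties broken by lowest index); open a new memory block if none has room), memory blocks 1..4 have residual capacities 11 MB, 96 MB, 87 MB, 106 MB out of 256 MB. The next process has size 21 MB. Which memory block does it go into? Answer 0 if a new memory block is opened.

3

Memory blocks with room: memory block 2 (96 MB), memory block 3 (87 MB), memory block 4 (106 MB).
Tightest fit is memory block 3 with 87 MB free.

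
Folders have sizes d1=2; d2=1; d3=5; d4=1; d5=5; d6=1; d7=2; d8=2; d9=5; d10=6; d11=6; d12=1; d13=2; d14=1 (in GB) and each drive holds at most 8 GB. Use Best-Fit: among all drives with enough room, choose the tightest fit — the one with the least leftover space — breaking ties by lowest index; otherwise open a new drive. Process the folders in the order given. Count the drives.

d1 (2 GB) → drive 1 (remaining 6 GB)
d2 (1 GB) → drive 1 (remaining 5 GB)
d3 (5 GB) → drive 1 (remaining 0 GB)
d4 (1 GB) → drive 2 (remaining 7 GB)
d5 (5 GB) → drive 2 (remaining 2 GB)
d6 (1 GB) → drive 2 (remaining 1 GB)
d7 (2 GB) → drive 3 (remaining 6 GB)
d8 (2 GB) → drive 3 (remaining 4 GB)
d9 (5 GB) → drive 4 (remaining 3 GB)
d10 (6 GB) → drive 5 (remaining 2 GB)
d11 (6 GB) → drive 6 (remaining 2 GB)
d12 (1 GB) → drive 2 (remaining 0 GB)
d13 (2 GB) → drive 5 (remaining 0 GB)
d14 (1 GB) → drive 6 (remaining 1 GB)
Final drives: [2,1,5] [1,5,1,1] [2,2] [5] [6,2] [6,1].

6 drives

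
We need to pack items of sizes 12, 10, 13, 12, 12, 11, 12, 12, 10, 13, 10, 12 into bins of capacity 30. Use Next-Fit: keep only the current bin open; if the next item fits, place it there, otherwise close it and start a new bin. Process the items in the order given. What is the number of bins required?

bin 1: place 12, 18 left
bin 1: place 10, 8 left
bin 2: place 13, 17 left
bin 2: place 12, 5 left
bin 3: place 12, 18 left
bin 3: place 11, 7 left
bin 4: place 12, 18 left
bin 4: place 12, 6 left
bin 5: place 10, 20 left
bin 5: place 13, 7 left
bin 6: place 10, 20 left
bin 6: place 12, 8 left

6 bins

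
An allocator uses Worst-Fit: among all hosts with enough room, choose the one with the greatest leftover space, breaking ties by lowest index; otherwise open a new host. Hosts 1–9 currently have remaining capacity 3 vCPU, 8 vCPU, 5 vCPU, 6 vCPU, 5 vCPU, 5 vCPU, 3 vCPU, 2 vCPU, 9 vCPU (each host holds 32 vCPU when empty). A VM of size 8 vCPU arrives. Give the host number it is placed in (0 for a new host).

9

Hosts with room: host 2 (8 vCPU), host 9 (9 vCPU).
Most room is host 9 with 9 vCPU free.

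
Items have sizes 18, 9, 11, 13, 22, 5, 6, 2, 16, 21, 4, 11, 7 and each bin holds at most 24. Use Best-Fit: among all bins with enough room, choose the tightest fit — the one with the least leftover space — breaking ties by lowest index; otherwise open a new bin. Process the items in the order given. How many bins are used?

7 bins

Put 18 in bin 1; 6 remain.
Put 9 in bin 2; 15 remain.
Put 11 in bin 2; 4 remain.
Put 13 in bin 3; 11 remain.
Put 22 in bin 4; 2 remain.
Put 5 in bin 1; 1 remain.
Put 6 in bin 3; 5 remain.
Put 2 in bin 4; 0 remain.
Put 16 in bin 5; 8 remain.
Put 21 in bin 6; 3 remain.
Put 4 in bin 2; 0 remain.
Put 11 in bin 7; 13 remain.
Put 7 in bin 5; 1 remain.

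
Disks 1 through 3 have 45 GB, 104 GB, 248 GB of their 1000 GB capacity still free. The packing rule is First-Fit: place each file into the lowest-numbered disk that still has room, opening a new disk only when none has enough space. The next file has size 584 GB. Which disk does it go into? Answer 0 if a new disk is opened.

No disk has ≥ 584 GB free, so a new disk is opened.

0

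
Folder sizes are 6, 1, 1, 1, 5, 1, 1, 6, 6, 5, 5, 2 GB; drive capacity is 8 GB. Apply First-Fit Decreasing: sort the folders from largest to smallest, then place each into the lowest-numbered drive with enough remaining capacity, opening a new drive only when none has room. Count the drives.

6 drives

Sorted descending: 6, 6, 6, 5, 5, 5, 2, 1, 1, 1, 1, 1.
6 GB → drive 1 (remaining 2 GB)
6 GB → drive 2 (remaining 2 GB)
6 GB → drive 3 (remaining 2 GB)
5 GB → drive 4 (remaining 3 GB)
5 GB → drive 5 (remaining 3 GB)
5 GB → drive 6 (remaining 3 GB)
2 GB → drive 1 (remaining 0 GB)
1 GB → drive 2 (remaining 1 GB)
1 GB → drive 2 (remaining 0 GB)
1 GB → drive 3 (remaining 1 GB)
1 GB → drive 3 (remaining 0 GB)
1 GB → drive 4 (remaining 2 GB)
Final drives: [6,2] [6,1,1] [6,1,1] [5,1] [5] [5].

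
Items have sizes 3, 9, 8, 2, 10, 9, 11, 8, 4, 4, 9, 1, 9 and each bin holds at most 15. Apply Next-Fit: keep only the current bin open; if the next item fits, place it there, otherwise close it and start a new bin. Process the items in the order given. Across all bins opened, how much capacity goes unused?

Put 3 in bin 1; 12 remain.
Put 9 in bin 1; 3 remain.
Put 8 in bin 2; 7 remain.
Put 2 in bin 2; 5 remain.
Put 10 in bin 3; 5 remain.
Put 9 in bin 4; 6 remain.
Put 11 in bin 5; 4 remain.
Put 8 in bin 6; 7 remain.
Put 4 in bin 6; 3 remain.
Put 4 in bin 7; 11 remain.
Put 9 in bin 7; 2 remain.
Put 1 in bin 7; 1 remain.
Put 9 in bin 8; 6 remain.
8 bins × 15 = 120; used 87; unused 33.

33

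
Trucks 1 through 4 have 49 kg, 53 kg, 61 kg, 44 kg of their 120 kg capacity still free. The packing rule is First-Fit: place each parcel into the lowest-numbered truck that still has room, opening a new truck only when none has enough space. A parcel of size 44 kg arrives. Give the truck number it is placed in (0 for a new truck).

Trucks with room: truck 1 (49 kg), truck 2 (53 kg), truck 3 (61 kg), truck 4 (44 kg).
The first with room is truck 1.

1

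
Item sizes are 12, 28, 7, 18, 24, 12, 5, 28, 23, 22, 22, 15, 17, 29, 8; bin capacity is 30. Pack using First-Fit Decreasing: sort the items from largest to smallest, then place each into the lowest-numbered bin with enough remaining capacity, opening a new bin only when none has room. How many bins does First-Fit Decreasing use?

10

Sorted descending: 29, 28, 28, 24, 23, 22, 22, 18, 17, 15, 12, 12, 8, 7, 5.
Put 29 in bin 1; 1 remain.
Put 28 in bin 2; 2 remain.
Put 28 in bin 3; 2 remain.
Put 24 in bin 4; 6 remain.
Put 23 in bin 5; 7 remain.
Put 22 in bin 6; 8 remain.
Put 22 in bin 7; 8 remain.
Put 18 in bin 8; 12 remain.
Put 17 in bin 9; 13 remain.
Put 15 in bin 10; 15 remain.
Put 12 in bin 8; 0 remain.
Put 12 in bin 9; 1 remain.
Put 8 in bin 6; 0 remain.
Put 7 in bin 5; 0 remain.
Put 5 in bin 4; 1 remain.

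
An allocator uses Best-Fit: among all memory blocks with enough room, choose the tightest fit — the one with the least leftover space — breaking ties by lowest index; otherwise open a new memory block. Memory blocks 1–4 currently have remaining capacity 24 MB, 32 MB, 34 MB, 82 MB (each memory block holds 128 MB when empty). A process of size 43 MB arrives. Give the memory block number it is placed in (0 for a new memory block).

4

Memory blocks with room: memory block 4 (82 MB).
Tightest fit is memory block 4 with 82 MB free.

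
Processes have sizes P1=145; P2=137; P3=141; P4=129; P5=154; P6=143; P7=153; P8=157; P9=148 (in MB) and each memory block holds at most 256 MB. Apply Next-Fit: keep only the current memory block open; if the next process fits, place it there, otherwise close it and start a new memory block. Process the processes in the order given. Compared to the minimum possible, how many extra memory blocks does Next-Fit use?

Next-Fit: [145] [137] [141] [129] [154] [143] [153] [157] [148] → 9 memory blocks.
9 processes exceed 128 MB (half the capacity), and no two of those can share a memory block, so at least 9 memory blocks are needed.
So 9 is already optimal.

0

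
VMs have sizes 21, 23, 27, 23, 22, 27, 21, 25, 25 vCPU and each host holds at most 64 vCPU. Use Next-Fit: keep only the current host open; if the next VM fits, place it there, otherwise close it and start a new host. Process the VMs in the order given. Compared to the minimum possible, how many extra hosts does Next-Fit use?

Next-Fit: [21,23] [27,23] [22,27] [21,25] [25] → 5 hosts.
Total size 214 vCPU; any packing needs at least ⌈214/64⌉ = 4 hosts.
An optimal packing achieves that bound: [27,27] [25,25] [23,23] [22,21,21] → 4 hosts.
Excess: 5 − 4 = 1.

1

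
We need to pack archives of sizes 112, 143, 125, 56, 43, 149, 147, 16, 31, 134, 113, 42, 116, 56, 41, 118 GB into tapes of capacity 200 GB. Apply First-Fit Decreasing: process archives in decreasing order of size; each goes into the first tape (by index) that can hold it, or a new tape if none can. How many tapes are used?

Sorted descending: 149, 147, 143, 134, 125, 118, 116, 113, 112, 56, 56, 43, 42, 41, 31, 16.
tape 1: place 149 GB, 51 GB left
tape 2: place 147 GB, 53 GB left
tape 3: place 143 GB, 57 GB left
tape 4: place 134 GB, 66 GB left
tape 5: place 125 GB, 75 GB left
tape 6: place 118 GB, 82 GB left
tape 7: place 116 GB, 84 GB left
tape 8: place 113 GB, 87 GB left
tape 9: place 112 GB, 88 GB left
tape 3: place 56 GB, 1 GB left
tape 4: place 56 GB, 10 GB left
tape 1: place 43 GB, 8 GB left
tape 2: place 42 GB, 11 GB left
tape 5: place 41 GB, 34 GB left
tape 5: place 31 GB, 3 GB left
tape 6: place 16 GB, 66 GB left
Final tapes: [149,43] [147,42] [143,56] [134,56] [125,41,31] [118,16] [116] [113] [112].

9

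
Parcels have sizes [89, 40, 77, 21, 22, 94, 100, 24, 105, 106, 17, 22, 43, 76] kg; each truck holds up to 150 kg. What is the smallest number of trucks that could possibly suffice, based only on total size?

6

Total size = 89 + 40 + 77 + 21 + 22 + 94 + 100 + 24 + 105 + 106 + 17 + 22 + 43 + 76 = 836 kg.
⌈836 / 150⌉ = 6.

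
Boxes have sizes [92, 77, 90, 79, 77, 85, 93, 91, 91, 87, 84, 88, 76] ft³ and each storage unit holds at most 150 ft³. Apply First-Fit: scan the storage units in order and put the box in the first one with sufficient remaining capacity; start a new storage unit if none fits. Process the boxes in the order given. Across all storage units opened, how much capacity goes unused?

storage unit 1: place 92 ft³, 58 ft³ left
storage unit 2: place 77 ft³, 73 ft³ left
storage unit 3: place 90 ft³, 60 ft³ left
storage unit 4: place 79 ft³, 71 ft³ left
storage unit 5: place 77 ft³, 73 ft³ left
storage unit 6: place 85 ft³, 65 ft³ left
storage unit 7: place 93 ft³, 57 ft³ left
storage unit 8: place 91 ft³, 59 ft³ left
storage unit 9: place 91 ft³, 59 ft³ left
storage unit 10: place 87 ft³, 63 ft³ left
storage unit 11: place 84 ft³, 66 ft³ left
storage unit 12: place 88 ft³, 62 ft³ left
storage unit 13: place 76 ft³, 74 ft³ left
13 storage units × 150 ft³ = 1950 ft³; used 1110 ft³; unused 840 ft³.

840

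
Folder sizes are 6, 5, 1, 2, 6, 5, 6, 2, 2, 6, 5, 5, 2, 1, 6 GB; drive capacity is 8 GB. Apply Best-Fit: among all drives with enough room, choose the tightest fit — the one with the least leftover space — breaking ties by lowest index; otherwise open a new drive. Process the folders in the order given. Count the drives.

9

drive 1: place 6 GB, 2 GB left
drive 2: place 5 GB, 3 GB left
drive 1: place 1 GB, 1 GB left
drive 2: place 2 GB, 1 GB left
drive 3: place 6 GB, 2 GB left
drive 4: place 5 GB, 3 GB left
drive 5: place 6 GB, 2 GB left
drive 3: place 2 GB, 0 GB left
drive 5: place 2 GB, 0 GB left
drive 6: place 6 GB, 2 GB left
drive 7: place 5 GB, 3 GB left
drive 8: place 5 GB, 3 GB left
drive 6: place 2 GB, 0 GB left
drive 1: place 1 GB, 0 GB left
drive 9: place 6 GB, 2 GB left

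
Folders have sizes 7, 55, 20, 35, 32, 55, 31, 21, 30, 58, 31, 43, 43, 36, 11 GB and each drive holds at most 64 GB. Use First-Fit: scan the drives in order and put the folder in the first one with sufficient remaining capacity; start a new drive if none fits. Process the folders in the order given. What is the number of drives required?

10

Put 7 GB in drive 1; 57 GB remain.
Put 55 GB in drive 1; 2 GB remain.
Put 20 GB in drive 2; 44 GB remain.
Put 35 GB in drive 2; 9 GB remain.
Put 32 GB in drive 3; 32 GB remain.
Put 55 GB in drive 4; 9 GB remain.
Put 31 GB in drive 3; 1 GB remain.
Put 21 GB in drive 5; 43 GB remain.
Put 30 GB in drive 5; 13 GB remain.
Put 58 GB in drive 6; 6 GB remain.
Put 31 GB in drive 7; 33 GB remain.
Put 43 GB in drive 8; 21 GB remain.
Put 43 GB in drive 9; 21 GB remain.
Put 36 GB in drive 10; 28 GB remain.
Put 11 GB in drive 5; 2 GB remain.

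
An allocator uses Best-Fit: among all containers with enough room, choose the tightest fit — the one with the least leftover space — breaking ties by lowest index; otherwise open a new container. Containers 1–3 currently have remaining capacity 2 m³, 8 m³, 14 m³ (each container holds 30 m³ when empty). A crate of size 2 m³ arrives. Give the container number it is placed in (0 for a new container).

1

Containers with room: container 1 (2 m³), container 2 (8 m³), container 3 (14 m³).
Tightest fit is container 1 with 2 m³ free.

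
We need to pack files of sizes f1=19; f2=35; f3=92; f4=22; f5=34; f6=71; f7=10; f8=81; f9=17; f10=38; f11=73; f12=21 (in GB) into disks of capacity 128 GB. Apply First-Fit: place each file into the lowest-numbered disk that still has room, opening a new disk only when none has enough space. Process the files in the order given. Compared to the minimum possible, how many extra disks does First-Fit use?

0

First-Fit: [19,35,22,34,10] [92,17] [71,38] [81,21] [73] → 5 disks.
Total size 513 GB; any packing needs at least ⌈513/128⌉ = 5 disks.
So 5 is already optimal.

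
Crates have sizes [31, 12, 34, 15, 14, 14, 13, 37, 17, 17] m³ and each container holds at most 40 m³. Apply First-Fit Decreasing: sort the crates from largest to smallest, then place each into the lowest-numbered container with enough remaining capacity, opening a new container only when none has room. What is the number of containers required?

Sorted descending: 37, 34, 31, 17, 17, 15, 14, 14, 13, 12.
container 1: place 37 m³, 3 m³ left
container 2: place 34 m³, 6 m³ left
container 3: place 31 m³, 9 m³ left
container 4: place 17 m³, 23 m³ left
container 4: place 17 m³, 6 m³ left
container 5: place 15 m³, 25 m³ left
container 5: place 14 m³, 11 m³ left
container 6: place 14 m³, 26 m³ left
container 6: place 13 m³, 13 m³ left
container 6: place 12 m³, 1 m³ left
Final containers: [37] [34] [31] [17,17] [15,14] [14,13,12].

6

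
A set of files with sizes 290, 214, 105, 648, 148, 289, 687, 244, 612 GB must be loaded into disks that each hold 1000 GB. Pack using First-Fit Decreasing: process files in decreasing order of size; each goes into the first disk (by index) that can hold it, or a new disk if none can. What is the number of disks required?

4

Sorted descending: 687, 648, 612, 290, 289, 244, 214, 148, 105.
Put 687 GB in disk 1; 313 GB remain.
Put 648 GB in disk 2; 352 GB remain.
Put 612 GB in disk 3; 388 GB remain.
Put 290 GB in disk 1; 23 GB remain.
Put 289 GB in disk 2; 63 GB remain.
Put 244 GB in disk 3; 144 GB remain.
Put 214 GB in disk 4; 786 GB remain.
Put 148 GB in disk 4; 638 GB remain.
Put 105 GB in disk 3; 39 GB remain.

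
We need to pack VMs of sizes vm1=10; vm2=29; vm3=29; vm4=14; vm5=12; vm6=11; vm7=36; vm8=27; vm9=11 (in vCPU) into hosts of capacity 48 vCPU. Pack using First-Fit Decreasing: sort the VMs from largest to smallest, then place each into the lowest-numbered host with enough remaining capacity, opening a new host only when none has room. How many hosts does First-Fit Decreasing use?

Sorted descending: 36, 29, 29, 27, 14, 12, 11, 11, 10.
Put 36 vCPU in host 1; 12 vCPU remain.
Put 29 vCPU in host 2; 19 vCPU remain.
Put 29 vCPU in host 3; 19 vCPU remain.
Put 27 vCPU in host 4; 21 vCPU remain.
Put 14 vCPU in host 2; 5 vCPU remain.
Put 12 vCPU in host 1; 0 vCPU remain.
Put 11 vCPU in host 3; 8 vCPU remain.
Put 11 vCPU in host 4; 10 vCPU remain.
Put 10 vCPU in host 4; 0 vCPU remain.
Final hosts: [36,12] [29,14] [29,11] [27,11,10].

4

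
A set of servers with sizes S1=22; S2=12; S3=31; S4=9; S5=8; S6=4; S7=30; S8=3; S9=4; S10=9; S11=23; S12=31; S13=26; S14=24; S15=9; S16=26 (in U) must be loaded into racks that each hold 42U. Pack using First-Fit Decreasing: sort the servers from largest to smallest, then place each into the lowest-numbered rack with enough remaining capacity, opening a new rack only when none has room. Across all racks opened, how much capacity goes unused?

65

Sorted descending: 31, 31, 30, 26, 26, 24, 23, 22, 12, 9, 9, 9, 8, 4, 4, 3.
Put 31U in rack 1; 11U remain.
Put 31U in rack 2; 11U remain.
Put 30U in rack 3; 12U remain.
Put 26U in rack 4; 16U remain.
Put 26U in rack 5; 16U remain.
Put 24U in rack 6; 18U remain.
Put 23U in rack 7; 19U remain.
Put 22U in rack 8; 20U remain.
Put 12U in rack 3; 0U remain.
Put 9U in rack 1; 2U remain.
Put 9U in rack 2; 2U remain.
Put 9U in rack 4; 7U remain.
Put 8U in rack 5; 8U remain.
Put 4U in rack 4; 3U remain.
Put 4U in rack 5; 4U remain.
Put 3U in rack 4; 0U remain.
8 racks × 42U = 336U; used 271U; unused 65U.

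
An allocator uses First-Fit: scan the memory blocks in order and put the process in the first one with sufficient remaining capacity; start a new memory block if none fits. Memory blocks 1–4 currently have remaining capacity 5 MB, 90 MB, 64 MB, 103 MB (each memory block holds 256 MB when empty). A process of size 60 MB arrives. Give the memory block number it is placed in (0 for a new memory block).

Memory blocks with room: memory block 2 (90 MB), memory block 3 (64 MB), memory block 4 (103 MB).
The first with room is memory block 2.

2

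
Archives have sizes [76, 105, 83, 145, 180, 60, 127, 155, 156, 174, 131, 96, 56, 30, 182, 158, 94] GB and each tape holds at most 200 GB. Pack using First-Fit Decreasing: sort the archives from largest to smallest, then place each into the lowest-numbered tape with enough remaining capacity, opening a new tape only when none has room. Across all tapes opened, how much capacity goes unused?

Sorted descending: 182, 180, 174, 158, 156, 155, 145, 131, 127, 105, 96, 94, 83, 76, 60, 56, 30.
Put 182 GB in tape 1; 18 GB remain.
Put 180 GB in tape 2; 20 GB remain.
Put 174 GB in tape 3; 26 GB remain.
Put 158 GB in tape 4; 42 GB remain.
Put 156 GB in tape 5; 44 GB remain.
Put 155 GB in tape 6; 45 GB remain.
Put 145 GB in tape 7; 55 GB remain.
Put 131 GB in tape 8; 69 GB remain.
Put 127 GB in tape 9; 73 GB remain.
Put 105 GB in tape 10; 95 GB remain.
Put 96 GB in tape 11; 104 GB remain.
Put 94 GB in tape 10; 1 GB remain.
Put 83 GB in tape 11; 21 GB remain.
Put 76 GB in tape 12; 124 GB remain.
Put 60 GB in tape 8; 9 GB remain.
Put 56 GB in tape 9; 17 GB remain.
Put 30 GB in tape 4; 12 GB remain.
12 tapes × 200 GB = 2400 GB; used 2008 GB; unused 392 GB.

392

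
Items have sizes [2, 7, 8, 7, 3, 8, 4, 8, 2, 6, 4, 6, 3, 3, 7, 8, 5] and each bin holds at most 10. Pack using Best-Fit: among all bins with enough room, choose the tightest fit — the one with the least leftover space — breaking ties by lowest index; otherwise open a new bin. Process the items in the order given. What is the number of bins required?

11

Put 2 in bin 1; 8 remain.
Put 7 in bin 1; 1 remain.
Put 8 in bin 2; 2 remain.
Put 7 in bin 3; 3 remain.
Put 3 in bin 3; 0 remain.
Put 8 in bin 4; 2 remain.
Put 4 in bin 5; 6 remain.
Put 8 in bin 6; 2 remain.
Put 2 in bin 2; 0 remain.
Put 6 in bin 5; 0 remain.
Put 4 in bin 7; 6 remain.
Put 6 in bin 7; 0 remain.
Put 3 in bin 8; 7 remain.
Put 3 in bin 8; 4 remain.
Put 7 in bin 9; 3 remain.
Put 8 in bin 10; 2 remain.
Put 5 in bin 11; 5 remain.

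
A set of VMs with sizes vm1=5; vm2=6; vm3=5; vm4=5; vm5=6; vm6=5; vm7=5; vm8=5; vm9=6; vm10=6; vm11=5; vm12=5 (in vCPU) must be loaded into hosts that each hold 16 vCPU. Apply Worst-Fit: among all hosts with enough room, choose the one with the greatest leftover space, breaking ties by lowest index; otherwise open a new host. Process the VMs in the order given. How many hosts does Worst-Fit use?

4

vm1 (5 vCPU) → host 1 (remaining 11 vCPU)
vm2 (6 vCPU) → host 1 (remaining 5 vCPU)
vm3 (5 vCPU) → host 1 (remaining 0 vCPU)
vm4 (5 vCPU) → host 2 (remaining 11 vCPU)
vm5 (6 vCPU) → host 2 (remaining 5 vCPU)
vm6 (5 vCPU) → host 2 (remaining 0 vCPU)
vm7 (5 vCPU) → host 3 (remaining 11 vCPU)
vm8 (5 vCPU) → host 3 (remaining 6 vCPU)
vm9 (6 vCPU) → host 3 (remaining 0 vCPU)
vm10 (6 vCPU) → host 4 (remaining 10 vCPU)
vm11 (5 vCPU) → host 4 (remaining 5 vCPU)
vm12 (5 vCPU) → host 4 (remaining 0 vCPU)
Final hosts: [5,6,5] [5,6,5] [5,5,6] [6,5,5].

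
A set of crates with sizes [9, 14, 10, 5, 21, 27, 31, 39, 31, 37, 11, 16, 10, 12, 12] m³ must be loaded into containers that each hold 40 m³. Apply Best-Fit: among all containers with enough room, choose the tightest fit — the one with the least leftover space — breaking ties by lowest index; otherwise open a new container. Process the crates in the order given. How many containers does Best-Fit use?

8 containers

9 m³ → container 1 (remaining 31 m³)
14 m³ → container 1 (remaining 17 m³)
10 m³ → container 1 (remaining 7 m³)
5 m³ → container 1 (remaining 2 m³)
21 m³ → container 2 (remaining 19 m³)
27 m³ → container 3 (remaining 13 m³)
31 m³ → container 4 (remaining 9 m³)
39 m³ → container 5 (remaining 1 m³)
31 m³ → container 6 (remaining 9 m³)
37 m³ → container 7 (remaining 3 m³)
11 m³ → container 3 (remaining 2 m³)
16 m³ → container 2 (remaining 3 m³)
10 m³ → container 8 (remaining 30 m³)
12 m³ → container 8 (remaining 18 m³)
12 m³ → container 8 (remaining 6 m³)
Final containers: [9,14,10,5] [21,16] [27,11] [31] [39] [31] [37] [10,12,12].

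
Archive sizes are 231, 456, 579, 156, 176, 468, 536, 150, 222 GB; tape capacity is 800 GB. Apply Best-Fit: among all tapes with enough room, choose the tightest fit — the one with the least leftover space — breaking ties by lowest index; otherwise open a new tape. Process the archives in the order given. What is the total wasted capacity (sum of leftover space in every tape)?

226

231 GB → tape 1 (remaining 569 GB)
456 GB → tape 1 (remaining 113 GB)
579 GB → tape 2 (remaining 221 GB)
156 GB → tape 2 (remaining 65 GB)
176 GB → tape 3 (remaining 624 GB)
468 GB → tape 3 (remaining 156 GB)
536 GB → tape 4 (remaining 264 GB)
150 GB → tape 3 (remaining 6 GB)
222 GB → tape 4 (remaining 42 GB)
4 tapes × 800 GB = 3200 GB; used 2974 GB; unused 226 GB.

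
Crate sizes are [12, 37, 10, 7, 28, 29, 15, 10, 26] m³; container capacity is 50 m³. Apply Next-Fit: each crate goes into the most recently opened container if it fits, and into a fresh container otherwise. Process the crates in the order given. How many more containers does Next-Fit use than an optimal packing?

0

Next-Fit: [12,37] [10,7,28] [29,15] [10,26] → 4 containers.
Total size 174 m³; any packing needs at least ⌈174/50⌉ = 4 containers.
So 4 is already optimal.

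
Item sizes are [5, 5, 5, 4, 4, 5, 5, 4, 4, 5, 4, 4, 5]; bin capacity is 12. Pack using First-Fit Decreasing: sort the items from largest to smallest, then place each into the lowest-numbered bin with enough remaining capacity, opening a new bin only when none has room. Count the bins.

6

Sorted descending: 5, 5, 5, 5, 5, 5, 5, 4, 4, 4, 4, 4, 4.
Put 5 in bin 1; 7 remain.
Put 5 in bin 1; 2 remain.
Put 5 in bin 2; 7 remain.
Put 5 in bin 2; 2 remain.
Put 5 in bin 3; 7 remain.
Put 5 in bin 3; 2 remain.
Put 5 in bin 4; 7 remain.
Put 4 in bin 4; 3 remain.
Put 4 in bin 5; 8 remain.
Put 4 in bin 5; 4 remain.
Put 4 in bin 5; 0 remain.
Put 4 in bin 6; 8 remain.
Put 4 in bin 6; 4 remain.
Final bins: [5,5] [5,5] [5,5] [5,4] [4,4,4] [4,4].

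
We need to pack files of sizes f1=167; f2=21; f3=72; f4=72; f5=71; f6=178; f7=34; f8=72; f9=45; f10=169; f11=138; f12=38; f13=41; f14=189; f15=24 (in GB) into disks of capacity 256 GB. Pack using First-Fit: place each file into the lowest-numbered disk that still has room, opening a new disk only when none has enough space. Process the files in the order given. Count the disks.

f1 (167 GB) → disk 1 (remaining 89 GB)
f2 (21 GB) → disk 1 (remaining 68 GB)
f3 (72 GB) → disk 2 (remaining 184 GB)
f4 (72 GB) → disk 2 (remaining 112 GB)
f5 (71 GB) → disk 2 (remaining 41 GB)
f6 (178 GB) → disk 3 (remaining 78 GB)
f7 (34 GB) → disk 1 (remaining 34 GB)
f8 (72 GB) → disk 3 (remaining 6 GB)
f9 (45 GB) → disk 4 (remaining 211 GB)
f10 (169 GB) → disk 4 (remaining 42 GB)
f11 (138 GB) → disk 5 (remaining 118 GB)
f12 (38 GB) → disk 2 (remaining 3 GB)
f13 (41 GB) → disk 4 (remaining 1 GB)
f14 (189 GB) → disk 6 (remaining 67 GB)
f15 (24 GB) → disk 1 (remaining 10 GB)
Final disks: [167,21,34,24] [72,72,71,38] [178,72] [45,169,41] [138] [189].

6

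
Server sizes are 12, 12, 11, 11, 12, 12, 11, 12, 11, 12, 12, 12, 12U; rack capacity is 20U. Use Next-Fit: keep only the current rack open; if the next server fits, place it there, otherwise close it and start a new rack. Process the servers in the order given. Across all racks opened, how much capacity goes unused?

108

rack 1: place 12U, 8U left
rack 2: place 12U, 8U left
rack 3: place 11U, 9U left
rack 4: place 11U, 9U left
rack 5: place 12U, 8U left
rack 6: place 12U, 8U left
rack 7: place 11U, 9U left
rack 8: place 12U, 8U left
rack 9: place 11U, 9U left
rack 10: place 12U, 8U left
rack 11: place 12U, 8U left
rack 12: place 12U, 8U left
rack 13: place 12U, 8U left
13 racks × 20U = 260U; used 152U; unused 108U.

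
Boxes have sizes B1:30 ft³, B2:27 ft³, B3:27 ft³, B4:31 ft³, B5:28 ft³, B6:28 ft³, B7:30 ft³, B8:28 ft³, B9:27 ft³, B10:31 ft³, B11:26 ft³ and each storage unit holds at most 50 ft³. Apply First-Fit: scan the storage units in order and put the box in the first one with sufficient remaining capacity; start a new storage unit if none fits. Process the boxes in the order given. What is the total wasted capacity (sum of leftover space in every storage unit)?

Put B1 (30 ft³) in storage unit 1; 20 ft³ remain.
Put B2 (27 ft³) in storage unit 2; 23 ft³ remain.
Put B3 (27 ft³) in storage unit 3; 23 ft³ remain.
Put B4 (31 ft³) in storage unit 4; 19 ft³ remain.
Put B5 (28 ft³) in storage unit 5; 22 ft³ remain.
Put B6 (28 ft³) in storage unit 6; 22 ft³ remain.
Put B7 (30 ft³) in storage unit 7; 20 ft³ remain.
Put B8 (28 ft³) in storage unit 8; 22 ft³ remain.
Put B9 (27 ft³) in storage unit 9; 23 ft³ remain.
Put B10 (31 ft³) in storage unit 10; 19 ft³ remain.
Put B11 (26 ft³) in storage unit 11; 24 ft³ remain.
11 storage units × 50 ft³ = 550 ft³; used 313 ft³; unused 237 ft³.

237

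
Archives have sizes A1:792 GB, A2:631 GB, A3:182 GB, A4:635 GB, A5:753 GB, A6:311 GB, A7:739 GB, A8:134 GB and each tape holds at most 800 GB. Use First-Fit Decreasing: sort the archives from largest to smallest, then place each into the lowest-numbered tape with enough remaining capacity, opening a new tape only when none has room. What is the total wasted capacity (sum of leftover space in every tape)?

Sorted descending: 792, 753, 739, 635, 631, 311, 182, 134.
Put 792 GB in tape 1; 8 GB remain.
Put 753 GB in tape 2; 47 GB remain.
Put 739 GB in tape 3; 61 GB remain.
Put 635 GB in tape 4; 165 GB remain.
Put 631 GB in tape 5; 169 GB remain.
Put 311 GB in tape 6; 489 GB remain.
Put 182 GB in tape 6; 307 GB remain.
Put 134 GB in tape 4; 31 GB remain.
6 tapes × 800 GB = 4800 GB; used 4177 GB; unused 623 GB.

623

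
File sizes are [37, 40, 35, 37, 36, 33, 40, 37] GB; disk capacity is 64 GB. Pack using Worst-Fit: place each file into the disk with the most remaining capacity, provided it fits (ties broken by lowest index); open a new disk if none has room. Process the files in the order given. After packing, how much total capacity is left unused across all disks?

disk 1: place 37 GB, 27 GB left
disk 2: place 40 GB, 24 GB left
disk 3: place 35 GB, 29 GB left
disk 4: place 37 GB, 27 GB left
disk 5: place 36 GB, 28 GB left
disk 6: place 33 GB, 31 GB left
disk 7: place 40 GB, 24 GB left
disk 8: place 37 GB, 27 GB left
8 disks × 64 GB = 512 GB; used 295 GB; unused 217 GB.

217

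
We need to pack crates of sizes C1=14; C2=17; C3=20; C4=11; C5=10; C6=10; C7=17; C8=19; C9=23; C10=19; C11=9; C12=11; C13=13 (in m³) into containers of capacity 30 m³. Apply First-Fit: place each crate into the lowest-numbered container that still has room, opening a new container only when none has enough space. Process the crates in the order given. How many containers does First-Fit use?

container 1: place C1 (14 m³), 16 m³ left
container 2: place C2 (17 m³), 13 m³ left
container 3: place C3 (20 m³), 10 m³ left
container 1: place C4 (11 m³), 5 m³ left
container 2: place C5 (10 m³), 3 m³ left
container 3: place C6 (10 m³), 0 m³ left
container 4: place C7 (17 m³), 13 m³ left
container 5: place C8 (19 m³), 11 m³ left
container 6: place C9 (23 m³), 7 m³ left
container 7: place C10 (19 m³), 11 m³ left
container 4: place C11 (9 m³), 4 m³ left
container 5: place C12 (11 m³), 0 m³ left
container 8: place C13 (13 m³), 17 m³ left

8 containers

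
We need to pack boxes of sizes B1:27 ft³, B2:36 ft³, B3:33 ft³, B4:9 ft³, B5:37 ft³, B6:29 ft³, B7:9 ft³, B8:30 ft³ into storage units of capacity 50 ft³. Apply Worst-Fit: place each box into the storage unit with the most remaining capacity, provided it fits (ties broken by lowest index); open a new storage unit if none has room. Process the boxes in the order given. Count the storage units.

B1 (27 ft³) → storage unit 1 (remaining 23 ft³)
B2 (36 ft³) → storage unit 2 (remaining 14 ft³)
B3 (33 ft³) → storage unit 3 (remaining 17 ft³)
B4 (9 ft³) → storage unit 1 (remaining 14 ft³)
B5 (37 ft³) → storage unit 4 (remaining 13 ft³)
B6 (29 ft³) → storage unit 5 (remaining 21 ft³)
B7 (9 ft³) → storage unit 5 (remaining 12 ft³)
B8 (30 ft³) → storage unit 6 (remaining 20 ft³)

6 storage units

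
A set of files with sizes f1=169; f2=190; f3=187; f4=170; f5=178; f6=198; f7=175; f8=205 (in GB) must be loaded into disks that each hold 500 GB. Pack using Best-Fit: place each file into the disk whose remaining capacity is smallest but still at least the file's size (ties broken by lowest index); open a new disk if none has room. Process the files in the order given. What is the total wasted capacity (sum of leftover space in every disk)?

disk 1: place f1 (169 GB), 331 GB left
disk 1: place f2 (190 GB), 141 GB left
disk 2: place f3 (187 GB), 313 GB left
disk 2: place f4 (170 GB), 143 GB left
disk 3: place f5 (178 GB), 322 GB left
disk 3: place f6 (198 GB), 124 GB left
disk 4: place f7 (175 GB), 325 GB left
disk 4: place f8 (205 GB), 120 GB left
4 disks × 500 GB = 2000 GB; used 1472 GB; unused 528 GB.

528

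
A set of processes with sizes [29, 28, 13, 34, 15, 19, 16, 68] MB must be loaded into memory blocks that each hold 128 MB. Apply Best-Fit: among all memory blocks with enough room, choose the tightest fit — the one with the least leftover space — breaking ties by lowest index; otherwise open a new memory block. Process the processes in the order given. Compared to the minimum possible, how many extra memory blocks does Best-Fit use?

Best-Fit: [29,28,13,34,15] [19,16,68] → 2 memory blocks.
Total size 222 MB; any packing needs at least ⌈222/128⌉ = 2 memory blocks.
So 2 is already optimal.

0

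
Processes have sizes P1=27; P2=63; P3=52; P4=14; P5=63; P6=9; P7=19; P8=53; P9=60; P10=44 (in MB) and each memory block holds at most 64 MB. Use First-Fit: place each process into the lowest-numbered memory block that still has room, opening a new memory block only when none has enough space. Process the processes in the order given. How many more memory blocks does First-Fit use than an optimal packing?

0

First-Fit: [27,14,9] [63] [52] [63] [19,44] [53] [60] → 7 memory blocks.
Total size 404 MB; any packing needs at least ⌈404/64⌉ = 7 memory blocks.
So 7 is already optimal.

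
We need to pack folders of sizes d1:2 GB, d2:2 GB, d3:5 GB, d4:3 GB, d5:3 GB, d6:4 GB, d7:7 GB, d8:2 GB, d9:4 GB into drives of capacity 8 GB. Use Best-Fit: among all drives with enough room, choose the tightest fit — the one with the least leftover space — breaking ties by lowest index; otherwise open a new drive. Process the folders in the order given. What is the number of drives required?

Put d1 (2 GB) in drive 1; 6 GB remain.
Put d2 (2 GB) in drive 1; 4 GB remain.
Put d3 (5 GB) in drive 2; 3 GB remain.
Put d4 (3 GB) in drive 2; 0 GB remain.
Put d5 (3 GB) in drive 1; 1 GB remain.
Put d6 (4 GB) in drive 3; 4 GB remain.
Put d7 (7 GB) in drive 4; 1 GB remain.
Put d8 (2 GB) in drive 3; 2 GB remain.
Put d9 (4 GB) in drive 5; 4 GB remain.
Final drives: [2,2,3] [5,3] [4,2] [7] [4].

5 drives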